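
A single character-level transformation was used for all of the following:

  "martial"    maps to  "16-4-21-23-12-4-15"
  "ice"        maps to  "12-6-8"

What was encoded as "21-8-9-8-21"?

refer

Each letter is replaced by its alphabet position (a=1..z=26) + 3.
Undoing it on 21-8-9-8-21: 21→(21−3)÷1=18=r, 8→(8−3)÷1=5=e, 9→(9−3)÷1=6=f, 8→(8−3)÷1=5=e, 21→(21−3)÷1=18=r.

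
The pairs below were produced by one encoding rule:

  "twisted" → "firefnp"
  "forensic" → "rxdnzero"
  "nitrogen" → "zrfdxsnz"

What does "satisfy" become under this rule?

Two shifts are in play — +9 for a/e/i/o/u, +12 for every other letter.
Applying it to satisfy: s(cons)+12=e, a(vowel)+9=j, t(cons)+12=f, i(vowel)+9=r, s(cons)+12=e, f(cons)+12=r, y(cons)+12=k.

ejfrerk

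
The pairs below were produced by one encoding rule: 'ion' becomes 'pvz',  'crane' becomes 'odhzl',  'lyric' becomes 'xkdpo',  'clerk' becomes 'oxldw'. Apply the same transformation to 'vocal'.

The shift depends on letter class: consonant n→z is +12, but vowel i→p is +7. The rule splits by letter class: vowels +7, consonants +12.
For vocal: v(cons)+12=h, o(vowel)+7=v, c(cons)+12=o, a(vowel)+7=h, l(cons)+12=x.

hvohx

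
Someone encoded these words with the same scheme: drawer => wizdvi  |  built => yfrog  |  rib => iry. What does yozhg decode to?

Each pair mirrors across the alphabet (d↔w, r↔i, a↔z): positions sum to 25. This is the alphabet-reversal cipher (Atbash): a becomes z, b becomes y, etc.
Reversing it on yozhg: y↔b, o↔l, z↔a, h↔s, g↔t.

blast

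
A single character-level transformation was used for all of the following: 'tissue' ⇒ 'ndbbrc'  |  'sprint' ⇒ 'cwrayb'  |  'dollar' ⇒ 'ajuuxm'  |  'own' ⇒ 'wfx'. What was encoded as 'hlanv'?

The word is reversed, then every letter is shifted forward by 9.
Decoding hlanv: shift back: h−9=y, l−9=c, a−9=r, n−9=e, v−9=m → ycrem; then reverse → mercy.

mercy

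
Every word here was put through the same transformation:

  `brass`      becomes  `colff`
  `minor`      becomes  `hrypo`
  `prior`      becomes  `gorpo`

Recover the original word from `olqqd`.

Treating letters as 0–25, the rule is x ↦ 17x + 11 (mod 26).
Reversing it on olqqd: o(14)→23·(14−11)≡17=r; l(11)→23·(11−11)≡0=a; q(16)→23·(16−11)≡11=l; q(16)→23·(16−11)≡11=l; d(3)→23·(3−11)≡24=y (all mod 26).

rally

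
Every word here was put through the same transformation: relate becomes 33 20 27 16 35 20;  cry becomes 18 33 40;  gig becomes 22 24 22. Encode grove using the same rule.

22 33 30 37 20

r is letter #18 and maps to 33: an offset of 15. Letters become their 1-based position plus 15 (so a→16, b→17, …).
Applying it to grove: g=7→22, r=18→33, o=15→30, v=22→37, e=5→20.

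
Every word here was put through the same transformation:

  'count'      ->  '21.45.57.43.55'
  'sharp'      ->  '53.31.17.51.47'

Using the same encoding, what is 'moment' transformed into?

41.45.41.25.43.55

c(#3)→21 and o(#15)→45: differences scale by 2, so n = 2·pos + 15. The formula is n = 2×(alphabet index, a=1) + 15.
For moment: m=13→41, o=15→45, m=13→41, e=5→25, n=14→43, t=20→55.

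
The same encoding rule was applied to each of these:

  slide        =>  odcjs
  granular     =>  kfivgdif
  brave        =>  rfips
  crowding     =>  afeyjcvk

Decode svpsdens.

This is an affine cipher: with a=0,…,z=25, each position x becomes (9x+8) mod 26.
Undoing it on svpsdens: s(18)→3·(18−8)≡4=e; v(21)→3·(21−8)≡13=n; p(15)→3·(15−8)≡21=v; s(18)→3·(18−8)≡4=e; d(3)→3·(3−8)≡11=l; e(4)→3·(4−8)≡14=o; n(13)→3·(13−8)≡15=p; s(18)→3·(18−8)≡4=e (all mod 26).

envelope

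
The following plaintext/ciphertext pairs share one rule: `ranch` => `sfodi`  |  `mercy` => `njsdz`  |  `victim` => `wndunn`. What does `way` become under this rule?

The shift depends on letter class: consonant r→s is +1, but vowel a→f is +5. Two shifts are in play — +5 for a/e/i/o/u, +1 for every other letter.
On way: w(cons)+1=x, a(vowel)+5=f, y(cons)+1=z.

xfz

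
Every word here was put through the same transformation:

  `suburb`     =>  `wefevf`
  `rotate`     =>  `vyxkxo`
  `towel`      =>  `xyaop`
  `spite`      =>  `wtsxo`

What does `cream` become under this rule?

gvokq

The shift depends on letter class: consonant s→w is +4, but vowel u→e is +10. Vowels shift forward by 10 and consonants shift forward by 4.
For cream: c(cons)+4=g, r(cons)+4=v, e(vowel)+10=o, a(vowel)+10=k, m(cons)+4=q.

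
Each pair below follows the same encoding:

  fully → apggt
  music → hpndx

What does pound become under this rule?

kjpiy

Compare letters: f→a is +21, u→p is +21, l→g is +21 — a constant shift. It's a constant shift of +21 (ROT21).
On pound: p+21=k, o+21=j, u+21=p, n+21=i, d+21=y.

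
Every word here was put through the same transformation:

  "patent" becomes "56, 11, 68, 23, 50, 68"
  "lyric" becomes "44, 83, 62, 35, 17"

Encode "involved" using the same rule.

p(#16)→56 and a(#1)→11: differences scale by 3, so n = 3·pos + 8. The formula is n = 3×(alphabet index, a=1) + 8.
Applying it to involved: i=9→35, n=14→50, v=22→74, o=15→53, l=12→44, v=22→74, e=5→23, d=4→20.

35, 50, 74, 53, 44, 74, 23, 20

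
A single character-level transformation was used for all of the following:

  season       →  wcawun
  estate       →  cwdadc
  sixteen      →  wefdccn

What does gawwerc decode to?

massive

Each letter's alphabet position (a=0..z=25) is mapped through 7·x+0 mod 26 — an affine cipher.
Decoding gawwerc: g(6)→15·(6−0)≡12=m; a(0)→15·(0−0)≡0=a; w(22)→15·(22−0)≡18=s; w(22)→15·(22−0)≡18=s; e(4)→15·(4−0)≡8=i; r(17)→15·(17−0)≡21=v; c(2)→15·(2−0)≡4=e (all mod 26).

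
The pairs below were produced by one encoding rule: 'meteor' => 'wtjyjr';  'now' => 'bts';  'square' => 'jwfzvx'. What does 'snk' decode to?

fin

The output letters match the input read backwards, each shifted +5: meteor reversed is roetem. Two steps: reverse the string, then apply a Caesar shift of +5.
Reversing it on snk: shift back: s−5=n, n−5=i, k−5=f → nif; then reverse → fin.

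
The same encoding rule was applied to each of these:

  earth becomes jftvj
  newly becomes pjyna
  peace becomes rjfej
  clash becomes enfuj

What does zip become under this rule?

bnr

Two shifts are in play — +5 for a/e/i/o/u, +2 for every other letter.
For zip: z(cons)+2=b, i(vowel)+5=n, p(cons)+2=r.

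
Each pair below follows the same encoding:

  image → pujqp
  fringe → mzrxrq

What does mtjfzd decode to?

flavor

Letter i (0-indexed) is shifted by i+7, so successive shifts are 7, 8, 9, ….
Decoding mtjfzd: m−7=f, t−8=l, j−9=a, f−10=v, z−11=o, d−12=r.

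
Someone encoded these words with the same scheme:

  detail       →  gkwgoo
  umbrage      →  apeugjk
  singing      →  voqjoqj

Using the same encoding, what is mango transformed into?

pgqju

The shift depends on letter class: consonant d→g is +3, but vowel e→k is +6. The rule splits by letter class: vowels +6, consonants +3.
For mango: m(cons)+3=p, a(vowel)+6=g, n(cons)+3=q, g(cons)+3=j, o(vowel)+6=u.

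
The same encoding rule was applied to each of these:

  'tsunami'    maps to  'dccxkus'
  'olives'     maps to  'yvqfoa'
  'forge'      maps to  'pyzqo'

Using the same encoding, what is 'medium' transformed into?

Shifts by position in tsunami: pos 0: t→d (+10), pos 1: s→c (+10), pos 2: u→c (+8), pos 3: n→x (+10), pos 4: a→k (+10), pos 5: m→u (+8) — repeating every 3. A repeating key of period 3 is used — shifts +10, +10, +8 over and over.
For medium: m+10=w, e+10=o, d+8=l, i+10=s, u+10=e, m+8=u.

wolseu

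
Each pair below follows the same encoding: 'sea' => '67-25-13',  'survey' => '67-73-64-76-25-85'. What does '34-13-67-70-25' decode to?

haste

The formula is n = 3×(alphabet index, a=1) + 10.
Undoing it on 34-13-67-70-25: 34→(34−10)÷3=8=h, 13→(13−10)÷3=1=a, 67→(67−10)÷3=19=s, 70→(70−10)÷3=20=t, 25→(25−10)÷3=5=e.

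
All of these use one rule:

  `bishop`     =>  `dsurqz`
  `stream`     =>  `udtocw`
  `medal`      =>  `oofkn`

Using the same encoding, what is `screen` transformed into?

Shifts by position in bishop: pos 0: b→d (+2), pos 1: i→s (+10), pos 2: s→u (+2), pos 3: h→r (+10) — repeating every 2. The shifts repeat in a cycle of length 2: positions 0,1,… shift by +2, +10, then the pattern repeats.
For screen: s+2=u, c+10=m, r+2=t, e+10=o, e+2=g, n+10=x.

umtogx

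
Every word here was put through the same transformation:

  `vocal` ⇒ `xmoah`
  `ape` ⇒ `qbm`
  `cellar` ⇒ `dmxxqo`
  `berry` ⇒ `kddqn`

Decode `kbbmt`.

The output letters match the input read backwards, each shifted +12: vocal reversed is lacov. The word is reversed, then every letter is shifted forward by 12.
Undoing it on kbbmt: shift back: k−12=y, b−12=p, b−12=p, m−12=a, t−12=h → yppah; then reverse → happy.

happy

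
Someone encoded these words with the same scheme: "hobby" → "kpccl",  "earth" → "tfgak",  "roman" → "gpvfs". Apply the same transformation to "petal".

Treating letters as 0–25, the rule is x ↦ 23x + 5 (mod 26).
For petal: p(15)→23·15+5≡12=m; e(4)→23·4+5≡19=t; t(19)→23·19+5≡0=a; a(0)→23·0+5≡5=f; l(11)→23·11+5≡24=y (all mod 26).

mtafy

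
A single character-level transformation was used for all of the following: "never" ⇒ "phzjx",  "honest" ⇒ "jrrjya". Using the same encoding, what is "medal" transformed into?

In never: n→p is +2, e→h is +3, v→z is +4, e→j is +5 — the shift increases by 1 each position. Each letter shifts forward by (position + 2), i.e. 2, 3, 4, … — the shift grows by one for each successive letter.
On medal: m+2=o, e+3=h, d+4=h, a+5=f, l+6=r.

ohhfr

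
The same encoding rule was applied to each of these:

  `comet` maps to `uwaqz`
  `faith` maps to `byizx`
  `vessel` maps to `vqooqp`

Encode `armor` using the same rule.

c(2)→u(20) and o(14)→w(22) fit y≡11x+24 (mod 26); the inverse of 11 mod 26 is 19. This is an affine cipher: with a=0,…,z=25, each position x becomes (11x+24) mod 26.
Applying it to armor: a(0)→11·0+24≡24=y; r(17)→11·17+24≡3=d; m(12)→11·12+24≡0=a; o(14)→11·14+24≡22=w; r(17)→11·17+24≡3=d (all mod 26).

ydawd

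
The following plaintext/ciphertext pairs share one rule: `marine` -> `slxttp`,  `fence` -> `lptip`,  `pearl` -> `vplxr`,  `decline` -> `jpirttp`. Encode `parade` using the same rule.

vlxljp

Vowels shift forward by 11 and consonants shift forward by 6.
Applying it to parade: p(cons)+6=v, a(vowel)+11=l, r(cons)+6=x, a(vowel)+11=l, d(cons)+6=j, e(vowel)+11=p.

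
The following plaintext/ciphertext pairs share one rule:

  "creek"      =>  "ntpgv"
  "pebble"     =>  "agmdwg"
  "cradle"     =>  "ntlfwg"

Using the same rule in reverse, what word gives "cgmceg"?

A repeating key of period 2 is used — shifts +11, +2 over and over.
Undoing it on cgmceg: c−11=r, g−2=e, m−11=b, c−2=a, e−11=t, g−2=e.

rebate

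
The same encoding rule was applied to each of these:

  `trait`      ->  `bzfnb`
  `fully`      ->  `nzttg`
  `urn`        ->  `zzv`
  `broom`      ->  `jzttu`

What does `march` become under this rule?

ufzkp

The shift depends on letter class: consonant t→b is +8, but vowel a→f is +5. Two shifts are in play — +5 for a/e/i/o/u, +8 for every other letter.
For march: m(cons)+8=u, a(vowel)+5=f, r(cons)+8=z, c(cons)+8=k, h(cons)+8=p.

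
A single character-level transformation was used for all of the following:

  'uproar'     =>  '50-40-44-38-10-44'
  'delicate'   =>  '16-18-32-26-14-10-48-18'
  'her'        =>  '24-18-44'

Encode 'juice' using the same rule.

u(#21)→50 and p(#16)→40: differences scale by 2, so n = 2·pos + 8. With a=1..z=26, the number is 2·pos + 8.
On juice: j=10→28, u=21→50, i=9→26, c=3→14, e=5→18.

28-50-26-14-18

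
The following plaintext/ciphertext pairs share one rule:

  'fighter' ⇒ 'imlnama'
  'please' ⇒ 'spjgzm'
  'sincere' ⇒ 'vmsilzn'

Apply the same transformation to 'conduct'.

fssjbkc

Letter i (0-indexed) is shifted by i+3, so successive shifts are 3, 4, 5, ….
On conduct: c+3=f, o+4=s, n+5=s, d+6=j, u+7=b, c+8=k, t+9=c.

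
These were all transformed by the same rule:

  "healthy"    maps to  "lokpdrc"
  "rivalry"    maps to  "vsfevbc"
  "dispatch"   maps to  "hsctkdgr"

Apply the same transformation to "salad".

Shifts by position in healthy: pos 0: h→l (+4), pos 1: e→o (+10), pos 2: a→k (+10), pos 3: l→p (+4), pos 4: t→d (+10), pos 5: h→r (+10) — repeating every 3. The shifts repeat in a cycle of length 3: positions 0,1,… shift by +4, +10, +10, then the pattern repeats.
On salad: s+4=w, a+10=k, l+10=v, a+4=e, d+10=n.

wkven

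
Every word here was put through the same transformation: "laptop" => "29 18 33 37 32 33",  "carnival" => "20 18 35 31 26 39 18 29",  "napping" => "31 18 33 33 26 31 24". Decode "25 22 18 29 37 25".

health

l is letter #12 and maps to 29: an offset of 17. Letters become their 1-based position plus 17 (so a→18, b→19, …).
Undoing it on 25 22 18 29 37 25: 25→(25−17)÷1=8=h, 22→(22−17)÷1=5=e, 18→(18−17)÷1=1=a, 29→(29−17)÷1=12=l, 37→(37−17)÷1=20=t, 25→(25−17)÷1=8=h.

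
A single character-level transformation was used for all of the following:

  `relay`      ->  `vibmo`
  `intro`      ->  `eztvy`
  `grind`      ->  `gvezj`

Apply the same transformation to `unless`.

szbiuu

r(17)→v(21) and e(4)→i(8) fit y≡25x+12 (mod 26); the inverse of 25 mod 26 is 25. This is an affine cipher: with a=0,…,z=25, each position x becomes (25x+12) mod 26.
For unless: u(20)→25·20+12≡18=s; n(13)→25·13+12≡25=z; l(11)→25·11+12≡1=b; e(4)→25·4+12≡8=i; s(18)→25·18+12≡20=u; s(18)→25·18+12≡20=u (all mod 26).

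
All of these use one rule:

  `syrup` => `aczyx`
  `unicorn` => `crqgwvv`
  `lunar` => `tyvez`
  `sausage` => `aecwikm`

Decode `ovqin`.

grief

Shifts by position in syrup: pos 0: s→a (+8), pos 1: y→c (+4), pos 2: r→z (+8), pos 3: u→y (+4) — repeating every 2. The shifts repeat in a cycle of length 2: positions 0,1,… shift by +8, +4, then the pattern repeats.
Decoding ovqin: o−8=g, v−4=r, q−8=i, i−4=e, n−8=f.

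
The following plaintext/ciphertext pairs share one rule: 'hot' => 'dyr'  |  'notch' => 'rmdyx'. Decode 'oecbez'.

The output letters match the input read backwards, each shifted +10: hot reversed is toh. The word is reversed, then every letter is shifted forward by 10.
Decoding oecbez: shift back: o−10=e, e−10=u, c−10=s, b−10=r, e−10=u, z−10=p → eusrup; then reverse → pursue.

pursue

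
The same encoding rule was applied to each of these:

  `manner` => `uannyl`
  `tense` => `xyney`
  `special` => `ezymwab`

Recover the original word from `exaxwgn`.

m(12)→u(20) and a(0)→a(0) fit y≡19x+0 (mod 26); the inverse of 19 mod 26 is 11. Each letter's alphabet position (a=0..z=25) is mapped through 19·x+0 mod 26 — an affine cipher.
Undoing it on exaxwgn: e(4)→11·(4−0)≡18=s; x(23)→11·(23−0)≡19=t; a(0)→11·(0−0)≡0=a; x(23)→11·(23−0)≡19=t; w(22)→11·(22−0)≡8=i; g(6)→11·(6−0)≡14=o; n(13)→11·(13−0)≡13=n (all mod 26).

station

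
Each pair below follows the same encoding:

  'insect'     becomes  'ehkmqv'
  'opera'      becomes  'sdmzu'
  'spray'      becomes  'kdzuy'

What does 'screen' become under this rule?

kqzmmh

i(8)→e(4) and n(13)→h(7) fit y≡11x+20 (mod 26); the inverse of 11 mod 26 is 19. This is an affine cipher: with a=0,…,z=25, each position x becomes (11x+20) mod 26.
On screen: s(18)→11·18+20≡10=k; c(2)→11·2+20≡16=q; r(17)→11·17+20≡25=z; e(4)→11·4+20≡12=m; e(4)→11·4+20≡12=m; n(13)→11·13+20≡7=h (all mod 26).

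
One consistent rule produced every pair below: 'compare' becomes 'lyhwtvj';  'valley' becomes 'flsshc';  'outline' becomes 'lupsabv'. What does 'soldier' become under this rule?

ylpksvz

Two steps: reverse the string, then apply a Caesar shift of +7.
For soldier: reverse → reidlos; then shift: r+7=y, e+7=l, i+7=p, d+7=k, l+7=s, o+7=v, s+7=z.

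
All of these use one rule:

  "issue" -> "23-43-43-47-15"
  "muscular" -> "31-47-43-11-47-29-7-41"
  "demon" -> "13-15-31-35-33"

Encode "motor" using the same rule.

i(#9)→23 and s(#19)→43: differences scale by 2, so n = 2·pos + 5. Each letter becomes 2×(its alphabet position, a=1..z=26) + 5.
Applying it to motor: m=13→31, o=15→35, t=20→45, o=15→35, r=18→41.

31-35-45-35-41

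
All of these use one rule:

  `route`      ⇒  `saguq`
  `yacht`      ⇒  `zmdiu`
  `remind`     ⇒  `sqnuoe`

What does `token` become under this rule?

Two shifts are in play — +12 for a/e/i/o/u, +1 for every other letter.
For token: t(cons)+1=u, o(vowel)+12=a, k(cons)+1=l, e(vowel)+12=q, n(cons)+1=o.

ualqo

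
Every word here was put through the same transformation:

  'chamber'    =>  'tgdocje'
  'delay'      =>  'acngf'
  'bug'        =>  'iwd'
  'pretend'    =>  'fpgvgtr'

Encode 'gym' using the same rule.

Two steps: reverse the string, then apply a Caesar shift of +2.
On gym: reverse → myg; then shift: m+2=o, y+2=a, g+2=i.

oai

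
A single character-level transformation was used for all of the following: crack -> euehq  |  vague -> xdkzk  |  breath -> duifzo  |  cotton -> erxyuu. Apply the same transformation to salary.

udpfxf

In crack: c→e is +2, r→u is +3, a→e is +4, c→h is +5 — the shift increases by 1 each position. The shift increases by 1 at each position, starting from +2: 2, 3, 4, ….
For salary: s+2=u, a+3=d, l+4=p, a+5=f, r+6=x, y+7=f.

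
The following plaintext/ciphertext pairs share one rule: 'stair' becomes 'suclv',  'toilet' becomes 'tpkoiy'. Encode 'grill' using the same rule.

In stair: s→s is +0, t→u is +1, a→c is +2, i→l is +3 — the shift increases by 1 each position. Each letter shifts forward by its position index (0, 1, 2, …) — the shift grows by one for each successive letter.
On grill: g+0=g, r+1=s, i+2=k, l+3=o, l+4=p.

gskop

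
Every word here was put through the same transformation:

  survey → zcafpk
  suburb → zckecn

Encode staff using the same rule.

zbjpq

In survey: s→z is +7, u→c is +8, r→a is +9, v→f is +10 — the shift increases by 1 each position. The shift increases by 1 at each position, starting from +7: 7, 8, 9, ….
On staff: s+7=z, t+8=b, a+9=j, f+10=p, f+11=q.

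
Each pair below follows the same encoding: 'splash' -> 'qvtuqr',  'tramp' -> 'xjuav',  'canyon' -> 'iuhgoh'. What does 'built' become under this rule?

s(18)→q(16) and p(15)→v(21) fit y≡7x+20 (mod 26); the inverse of 7 mod 26 is 15. Treating letters as 0–25, the rule is x ↦ 7x + 20 (mod 26).
On built: b(1)→7·1+20≡1=b; u(20)→7·20+20≡4=e; i(8)→7·8+20≡24=y; l(11)→7·11+20≡19=t; t(19)→7·19+20≡23=x (all mod 26).

beytx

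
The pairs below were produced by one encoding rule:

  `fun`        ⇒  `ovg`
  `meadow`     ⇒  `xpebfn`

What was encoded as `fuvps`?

Two steps: reverse the string, then apply a Caesar shift of +1.
Undoing it on fuvps: shift back: f−1=e, u−1=t, v−1=u, p−1=o, s−1=r → etuor; then reverse → route.

route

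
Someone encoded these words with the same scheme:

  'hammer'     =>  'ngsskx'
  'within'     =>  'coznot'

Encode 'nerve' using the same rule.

tkxbk

This is a Caesar cipher with shift 6.
For nerve: n+6=t, e+6=k, r+6=x, v+6=b, e+6=k.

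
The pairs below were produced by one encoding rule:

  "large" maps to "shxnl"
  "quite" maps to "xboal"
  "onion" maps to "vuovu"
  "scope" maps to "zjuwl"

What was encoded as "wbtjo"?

punch

Shifts by position in large: pos 0: l→s (+7), pos 1: a→h (+7), pos 2: r→x (+6), pos 3: g→n (+7), pos 4: e→l (+7) — repeating every 3. The shifts repeat in a cycle of length 3: positions 0,1,… shift by +7, +7, +6, then the pattern repeats.
Reversing it on wbtjo: w−7=p, b−7=u, t−6=n, j−7=c, o−7=h.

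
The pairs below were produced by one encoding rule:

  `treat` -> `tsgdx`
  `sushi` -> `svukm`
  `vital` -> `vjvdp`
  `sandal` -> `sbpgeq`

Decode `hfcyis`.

heaven

Letter i (0-indexed) is shifted by i+0, so successive shifts are 0, 1, 2, ….
Reversing it on hfcyis: h−0=h, f−1=e, c−2=a, y−3=v, i−4=e, s−5=n.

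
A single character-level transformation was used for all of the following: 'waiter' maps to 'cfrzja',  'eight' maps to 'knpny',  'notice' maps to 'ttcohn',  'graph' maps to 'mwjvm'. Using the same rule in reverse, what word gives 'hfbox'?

Shifts by position in waiter: pos 0: w→c (+6), pos 1: a→f (+5), pos 2: i→r (+9), pos 3: t→z (+6), pos 4: e→j (+5), pos 5: r→a (+9) — repeating every 3. It's a Vigenère-style cipher with numeric key [6,5,9]: position i shifts by key[i mod 3].
Undoing it on hfbox: h−6=b, f−5=a, b−9=s, o−6=i, x−5=s.

basis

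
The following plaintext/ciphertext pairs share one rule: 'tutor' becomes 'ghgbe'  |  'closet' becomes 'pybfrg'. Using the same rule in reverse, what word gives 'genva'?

train

Compare letters: t→g is +13, u→h is +13, t→g is +13 — a constant shift. Each letter is shifted forward by 13 in the alphabet (a Caesar shift of +13).
Undoing it on genva: g−13=t, e−13=r, n−13=a, v−13=i, a−13=n.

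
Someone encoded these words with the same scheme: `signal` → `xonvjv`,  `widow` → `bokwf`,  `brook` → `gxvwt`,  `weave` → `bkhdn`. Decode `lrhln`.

glade

In signal: s→x is +5, i→o is +6, g→n is +7, n→v is +8 — the shift increases by 1 each position. Letter i (0-indexed) is shifted by i+5, so successive shifts are 5, 6, 7, ….
Undoing it on lrhln: l−5=g, r−6=l, h−7=a, l−8=d, n−9=e.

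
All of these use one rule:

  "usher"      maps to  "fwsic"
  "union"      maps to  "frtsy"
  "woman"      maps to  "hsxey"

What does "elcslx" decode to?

The shifts repeat in a cycle of length 2: positions 0,1,… shift by +11, +4, then the pattern repeats.
Undoing it on elcslx: e−11=t, l−4=h, c−11=r, s−4=o, l−11=a, x−4=t.

throat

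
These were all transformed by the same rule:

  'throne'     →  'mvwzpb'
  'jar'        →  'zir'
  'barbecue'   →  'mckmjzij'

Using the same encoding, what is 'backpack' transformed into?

Read the word backwards and shift each letter +8.
Applying it to backpack: reverse → kcapkcab; then shift: k+8=s, c+8=k, a+8=i, p+8=x, k+8=s, c+8=k, a+8=i, b+8=j.

skixskij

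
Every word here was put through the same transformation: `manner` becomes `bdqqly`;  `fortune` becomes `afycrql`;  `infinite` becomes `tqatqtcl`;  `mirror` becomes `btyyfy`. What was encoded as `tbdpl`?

image

Each letter's alphabet position (a=0..z=25) is mapped through 15·x+3 mod 26 — an affine cipher.
Decoding tbdpl: t(19)→7·(19−3)≡8=i; b(1)→7·(1−3)≡12=m; d(3)→7·(3−3)≡0=a; p(15)→7·(15−3)≡6=g; l(11)→7·(11−3)≡4=e (all mod 26).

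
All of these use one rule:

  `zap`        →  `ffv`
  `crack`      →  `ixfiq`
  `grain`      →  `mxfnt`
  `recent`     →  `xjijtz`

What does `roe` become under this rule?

xtj

The shift depends on letter class: consonant z→f is +6, but vowel a→f is +5. The rule splits by letter class: vowels +5, consonants +6.
On roe: r(cons)+6=x, o(vowel)+5=t, e(vowel)+5=j.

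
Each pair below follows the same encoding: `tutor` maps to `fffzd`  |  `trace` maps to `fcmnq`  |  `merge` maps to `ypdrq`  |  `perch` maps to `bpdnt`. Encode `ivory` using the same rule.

Shifts by position in tutor: pos 0: t→f (+12), pos 1: u→f (+11), pos 2: t→f (+12), pos 3: o→z (+11) — repeating every 2. The shifts repeat in a cycle of length 2: positions 0,1,… shift by +12, +11, then the pattern repeats.
For ivory: i+12=u, v+11=g, o+12=a, r+11=c, y+12=k.

ugack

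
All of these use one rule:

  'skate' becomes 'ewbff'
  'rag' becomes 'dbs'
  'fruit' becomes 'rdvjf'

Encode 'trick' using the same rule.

fdjow

Two shifts are in play — +1 for a/e/i/o/u, +12 for every other letter.
For trick: t(cons)+12=f, r(cons)+12=d, i(vowel)+1=j, c(cons)+12=o, k(cons)+12=w.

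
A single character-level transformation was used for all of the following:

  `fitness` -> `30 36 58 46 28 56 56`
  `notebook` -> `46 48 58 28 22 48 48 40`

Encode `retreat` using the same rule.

54 28 58 54 28 20 58

Each letter becomes 2×(its alphabet position, a=1..z=26) + 18.
On retreat: r=18→54, e=5→28, t=20→58, r=18→54, e=5→28, a=1→20, t=20→58.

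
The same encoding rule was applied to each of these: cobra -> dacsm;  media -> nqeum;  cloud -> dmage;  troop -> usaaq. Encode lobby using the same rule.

The shift depends on letter class: consonant c→d is +1, but vowel o→a is +12. The rule splits by letter class: vowels +12, consonants +1.
For lobby: l(cons)+1=m, o(vowel)+12=a, b(cons)+1=c, b(cons)+1=c, y(cons)+1=z.

maccz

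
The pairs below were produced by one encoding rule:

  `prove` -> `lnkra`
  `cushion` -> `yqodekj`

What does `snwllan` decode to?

wrapper

Compare letters: p→l is +22, r→n is +22, o→k is +22 — a constant shift. It's a constant shift of +22 (ROT22).
Reversing it on snwllan: s−22=w, n−22=r, w−22=a, l−22=p, l−22=p, a−22=e, n−22=r.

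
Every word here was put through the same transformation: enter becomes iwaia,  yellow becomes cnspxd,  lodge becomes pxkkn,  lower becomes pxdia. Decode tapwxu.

prison

Shifts by position in enter: pos 0: e→i (+4), pos 1: n→w (+9), pos 2: t→a (+7), pos 3: e→i (+4), pos 4: r→a (+9) — repeating every 3. The shifts repeat in a cycle of length 3: positions 0,1,… shift by +4, +9, +7, then the pattern repeats.
Undoing it on tapwxu: t−4=p, a−9=r, p−7=i, w−4=s, x−9=o, u−7=n.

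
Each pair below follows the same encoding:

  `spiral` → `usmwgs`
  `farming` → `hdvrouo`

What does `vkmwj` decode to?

third

In spiral: s→u is +2, p→s is +3, i→m is +4, r→w is +5 — the shift increases by 1 each position. The shift increases by 1 at each position, starting from +2: 2, 3, 4, ….
Decoding vkmwj: v−2=t, k−3=h, m−4=i, w−5=r, j−6=d.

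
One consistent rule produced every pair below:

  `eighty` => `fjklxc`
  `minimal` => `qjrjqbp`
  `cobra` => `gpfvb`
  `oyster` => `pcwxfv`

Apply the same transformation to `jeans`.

nfbrw

The shift depends on letter class: consonant g→k is +4, but vowel e→f is +1. Two shifts are in play — +1 for a/e/i/o/u, +4 for every other letter.
On jeans: j(cons)+4=n, e(vowel)+1=f, a(vowel)+1=b, n(cons)+4=r, s(cons)+4=w.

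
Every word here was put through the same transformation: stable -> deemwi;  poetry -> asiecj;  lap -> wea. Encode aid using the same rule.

emo

Two shifts are in play — +4 for a/e/i/o/u, +11 for every other letter.
For aid: a(vowel)+4=e, i(vowel)+4=m, d(cons)+11=o.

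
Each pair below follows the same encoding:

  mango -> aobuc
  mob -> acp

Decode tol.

fax

Compare letters: m→a is +14, a→o is +14, n→b is +14 — a constant shift. This is a Caesar cipher with shift 14.
Reversing it on tol: t−14=f, o−14=a, l−14=x.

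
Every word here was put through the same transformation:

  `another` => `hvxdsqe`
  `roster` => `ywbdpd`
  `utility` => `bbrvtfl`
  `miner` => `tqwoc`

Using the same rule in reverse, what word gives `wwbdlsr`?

In another: a→h is +7, n→v is +8, o→x is +9, t→d is +10 — the shift increases by 1 each position. The shift increases by 1 at each position, starting from +7: 7, 8, 9, ….
Reversing it on wwbdlsr: w−7=p, w−8=o, b−9=s, d−10=t, l−11=a, s−12=g, r−13=e.

postage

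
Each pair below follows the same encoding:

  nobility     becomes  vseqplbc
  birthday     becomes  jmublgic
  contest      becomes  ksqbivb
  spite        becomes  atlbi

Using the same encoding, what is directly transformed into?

The shifts repeat in a cycle of length 3: positions 0,1,… shift by +8, +4, +3, then the pattern repeats.
On directly: d+8=l, i+4=m, r+3=u, e+8=m, c+4=g, t+3=w, l+8=t, y+4=c.

lmumgwtc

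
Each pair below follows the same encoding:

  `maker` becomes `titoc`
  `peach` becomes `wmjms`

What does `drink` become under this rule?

In maker: m→t is +7, a→i is +8, k→t is +9, e→o is +10 — the shift increases by 1 each position. Each letter shifts forward by (position + 7), i.e. 7, 8, 9, … — the shift grows by one for each successive letter.
For drink: d+7=k, r+8=z, i+9=r, n+10=x, k+11=v.

kzrxv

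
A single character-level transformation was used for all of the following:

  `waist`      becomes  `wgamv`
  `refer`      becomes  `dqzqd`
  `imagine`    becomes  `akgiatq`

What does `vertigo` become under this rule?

nqdvaic

Each letter's alphabet position (a=0..z=25) is mapped through 9·x+6 mod 26 — an affine cipher.
Applying it to vertigo: v(21)→9·21+6≡13=n; e(4)→9·4+6≡16=q; r(17)→9·17+6≡3=d; t(19)→9·19+6≡21=v; i(8)→9·8+6≡0=a; g(6)→9·6+6≡8=i; o(14)→9·14+6≡2=c (all mod 26).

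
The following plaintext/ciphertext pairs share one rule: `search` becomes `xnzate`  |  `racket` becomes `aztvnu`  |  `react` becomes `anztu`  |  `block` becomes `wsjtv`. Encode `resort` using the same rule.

s(18)→x(23) and e(4)→n(13) fit y≡23x+25 (mod 26); the inverse of 23 mod 26 is 17. Treating letters as 0–25, the rule is x ↦ 23x + 25 (mod 26).
For resort: r(17)→23·17+25≡0=a; e(4)→23·4+25≡13=n; s(18)→23·18+25≡23=x; o(14)→23·14+25≡9=j; r(17)→23·17+25≡0=a; t(19)→23·19+25≡20=u (all mod 26).

anxjau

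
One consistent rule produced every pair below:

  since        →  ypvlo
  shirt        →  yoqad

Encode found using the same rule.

lvcwn

Letter i (0-indexed) is shifted by i+6, so successive shifts are 6, 7, 8, ….
On found: f+6=l, o+7=v, u+8=c, n+9=w, d+10=n.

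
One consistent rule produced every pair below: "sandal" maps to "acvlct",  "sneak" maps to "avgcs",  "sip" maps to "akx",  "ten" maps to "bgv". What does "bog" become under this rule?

Vowels shift forward by 2 and consonants shift forward by 8.
For bog: b(cons)+8=j, o(vowel)+2=q, g(cons)+8=o.

jqo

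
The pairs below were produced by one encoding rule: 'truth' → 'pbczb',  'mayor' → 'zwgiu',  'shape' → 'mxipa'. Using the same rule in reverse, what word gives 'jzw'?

orb

The output letters match the input read backwards, each shifted +8: truth reversed is hturt. Two steps: reverse the string, then apply a Caesar shift of +8.
Decoding jzw: shift back: j−8=b, z−8=r, w−8=o → bro; then reverse → orb.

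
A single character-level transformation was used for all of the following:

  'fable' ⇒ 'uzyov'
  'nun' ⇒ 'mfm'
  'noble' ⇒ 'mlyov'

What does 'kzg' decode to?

pat

Each pair mirrors across the alphabet (f↔u, a↔z, b↔y): positions sum to 25. Each letter is replaced by its mirror in the alphabet: a↔z, b↔y, c↔x, and so on (the Atbash cipher).
Decoding kzg: k↔p, z↔a, g↔t.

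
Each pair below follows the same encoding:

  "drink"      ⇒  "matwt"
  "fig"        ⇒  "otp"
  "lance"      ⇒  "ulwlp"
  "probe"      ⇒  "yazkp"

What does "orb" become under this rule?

zak

The shift depends on letter class: consonant d→m is +9, but vowel i→t is +11. The rule splits by letter class: vowels +11, consonants +9.
For orb: o(vowel)+11=z, r(cons)+9=a, b(cons)+9=k.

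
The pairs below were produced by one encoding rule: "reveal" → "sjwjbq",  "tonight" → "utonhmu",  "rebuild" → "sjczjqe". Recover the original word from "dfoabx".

canvas

Shifts by position in reveal: pos 0: r→s (+1), pos 1: e→j (+5), pos 2: v→w (+1), pos 3: e→j (+5) — repeating every 2. A repeating key of period 2 is used — shifts +1, +5 over and over.
Reversing it on dfoabx: d−1=c, f−5=a, o−1=n, a−5=v, b−1=a, x−5=s.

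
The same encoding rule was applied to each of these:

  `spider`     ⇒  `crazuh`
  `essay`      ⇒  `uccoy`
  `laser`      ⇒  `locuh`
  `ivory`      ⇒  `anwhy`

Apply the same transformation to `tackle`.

s(18)→c(2) and p(15)→r(17) fit y≡21x+14 (mod 26); the inverse of 21 mod 26 is 5. Each letter's alphabet position (a=0..z=25) is mapped through 21·x+14 mod 26 — an affine cipher.
On tackle: t(19)→21·19+14≡23=x; a(0)→21·0+14≡14=o; c(2)→21·2+14≡4=e; k(10)→21·10+14≡16=q; l(11)→21·11+14≡11=l; e(4)→21·4+14≡20=u (all mod 26).

xoeqlu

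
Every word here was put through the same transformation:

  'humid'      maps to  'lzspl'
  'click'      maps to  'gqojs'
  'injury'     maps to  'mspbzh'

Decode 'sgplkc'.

In humid: h→l is +4, u→z is +5, m→s is +6, i→p is +7 — the shift increases by 1 each position. The shift increases by 1 at each position, starting from +4: 4, 5, 6, ….
Decoding sgplkc: s−4=o, g−5=b, p−6=j, l−7=e, k−8=c, c−9=t.

object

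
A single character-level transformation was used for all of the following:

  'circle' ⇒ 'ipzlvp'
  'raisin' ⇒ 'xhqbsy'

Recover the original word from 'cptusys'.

willing

In circle: c→i is +6, i→p is +7, r→z is +8, c→l is +9 — the shift increases by 1 each position. The shift increases by 1 at each position, starting from +6: 6, 7, 8, ….
Undoing it on cptusys: c−6=w, p−7=i, t−8=l, u−9=l, s−10=i, y−11=n, s−12=g.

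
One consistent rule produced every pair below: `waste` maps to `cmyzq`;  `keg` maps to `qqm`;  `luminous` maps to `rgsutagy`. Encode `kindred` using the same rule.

qutjxqj

Two shifts are in play — +12 for a/e/i/o/u, +6 for every other letter.
For kindred: k(cons)+6=q, i(vowel)+12=u, n(cons)+6=t, d(cons)+6=j, r(cons)+6=x, e(vowel)+12=q, d(cons)+6=j.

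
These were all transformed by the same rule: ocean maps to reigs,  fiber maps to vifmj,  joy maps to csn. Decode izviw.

The word is reversed, then every letter is shifted forward by 4.
Decoding izviw: shift back: i−4=e, z−4=v, v−4=r, i−4=e, w−4=s → evres; then reverse → serve.

serve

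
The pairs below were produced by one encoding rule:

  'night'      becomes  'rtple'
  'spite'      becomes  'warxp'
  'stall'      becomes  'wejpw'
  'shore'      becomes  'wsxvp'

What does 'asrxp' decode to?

white

Shifts by position in night: pos 0: n→r (+4), pos 1: i→t (+11), pos 2: g→p (+9), pos 3: h→l (+4), pos 4: t→e (+11) — repeating every 3. It's a Vigenère-style cipher with numeric key [4,11,9]: position i shifts by key[i mod 3].
Reversing it on asrxp: a−4=w, s−11=h, r−9=i, x−4=t, p−11=e.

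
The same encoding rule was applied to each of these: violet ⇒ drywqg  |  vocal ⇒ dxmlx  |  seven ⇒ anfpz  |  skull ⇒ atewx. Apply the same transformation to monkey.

In violet: v→d is +8, i→r is +9, o→y is +10, l→w is +11 — the shift increases by 1 each position. Each letter shifts forward by (position + 8), i.e. 8, 9, 10, … — the shift grows by one for each successive letter.
Applying it to monkey: m+8=u, o+9=x, n+10=x, k+11=v, e+12=q, y+13=l.

uxxvql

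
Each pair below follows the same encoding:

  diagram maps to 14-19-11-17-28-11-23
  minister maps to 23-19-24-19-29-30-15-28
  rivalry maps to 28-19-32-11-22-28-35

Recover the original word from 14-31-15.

due

d is letter #4 and maps to 14: an offset of 10. Each letter is replaced by its alphabet position (a=1..z=26) + 10.
Reversing it on 14-31-15: 14→(14−10)÷1=4=d, 31→(31−10)÷1=21=u, 15→(15−10)÷1=5=e.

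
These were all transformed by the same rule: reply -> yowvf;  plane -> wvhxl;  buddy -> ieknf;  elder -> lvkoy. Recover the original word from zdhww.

Shifts by position in reply: pos 0: r→y (+7), pos 1: e→o (+10), pos 2: p→w (+7), pos 3: l→v (+10) — repeating every 2. The shifts repeat in a cycle of length 2: positions 0,1,… shift by +7, +10, then the pattern repeats.
Undoing it on zdhww: z−7=s, d−10=t, h−7=a, w−10=m, w−7=p.

stamp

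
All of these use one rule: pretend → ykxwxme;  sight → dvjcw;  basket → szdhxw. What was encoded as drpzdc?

squash

p(15)→y(24) and r(17)→k(10) fit y≡19x+25 (mod 26); the inverse of 19 mod 26 is 11. Each letter's alphabet position (a=0..z=25) is mapped through 19·x+25 mod 26 — an affine cipher.
Decoding drpzdc: d(3)→11·(3−25)≡18=s; r(17)→11·(17−25)≡16=q; p(15)→11·(15−25)≡20=u; z(25)→11·(25−25)≡0=a; d(3)→11·(3−25)≡18=s; c(2)→11·(2−25)≡7=h (all mod 26).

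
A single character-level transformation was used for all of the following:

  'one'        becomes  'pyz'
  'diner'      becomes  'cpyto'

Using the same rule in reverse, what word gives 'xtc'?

The word is reversed, then every letter is shifted forward by 11.
Reversing it on xtc: shift back: x−11=m, t−11=i, c−11=r → mir; then reverse → rim.

rim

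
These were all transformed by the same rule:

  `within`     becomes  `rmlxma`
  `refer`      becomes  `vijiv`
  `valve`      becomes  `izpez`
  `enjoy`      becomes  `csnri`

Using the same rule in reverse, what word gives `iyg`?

The output letters match the input read backwards, each shifted +4: within reversed is nihtiw. Read the word backwards and shift each letter +4.
Reversing it on iyg: shift back: i−4=e, y−4=u, g−4=c → euc; then reverse → cue.

cue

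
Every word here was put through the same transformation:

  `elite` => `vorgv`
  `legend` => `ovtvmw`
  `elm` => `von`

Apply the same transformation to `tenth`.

Each pair mirrors across the alphabet (e↔v, l↔o, i↔r): positions sum to 25. Each letter is replaced by its mirror in the alphabet: a↔z, b↔y, c↔x, and so on (the Atbash cipher).
Applying it to tenth: t↔g, e↔v, n↔m, t↔g, h↔s.

gvmgs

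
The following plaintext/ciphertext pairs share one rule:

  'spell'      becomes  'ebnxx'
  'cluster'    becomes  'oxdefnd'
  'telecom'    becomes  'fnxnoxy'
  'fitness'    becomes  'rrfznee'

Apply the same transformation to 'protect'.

bdxfnof

The shift depends on letter class: consonant s→e is +12, but vowel e→n is +9. Vowels shift forward by 9 and consonants shift forward by 12.
For protect: p(cons)+12=b, r(cons)+12=d, o(vowel)+9=x, t(cons)+12=f, e(vowel)+9=n, c(cons)+12=o, t(cons)+12=f.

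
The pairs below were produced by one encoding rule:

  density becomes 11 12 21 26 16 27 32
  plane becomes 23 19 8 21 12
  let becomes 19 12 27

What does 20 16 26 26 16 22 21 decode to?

d is letter #4 and maps to 11: an offset of 7. Each letter is replaced by its alphabet position (a=1..z=26) + 7.
Reversing it on 20 16 26 26 16 22 21: 20→(20−7)÷1=13=m, 16→(16−7)÷1=9=i, 26→(26−7)÷1=19=s, 26→(26−7)÷1=19=s, 16→(16−7)÷1=9=i, 22→(22−7)÷1=15=o, 21→(21−7)÷1=14=n.

mission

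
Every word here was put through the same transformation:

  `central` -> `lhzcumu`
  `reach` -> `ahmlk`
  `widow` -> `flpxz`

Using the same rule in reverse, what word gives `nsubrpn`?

episode

Shifts by position in central: pos 0: c→l (+9), pos 1: e→h (+3), pos 2: n→z (+12), pos 3: t→c (+9), pos 4: r→u (+3), pos 5: a→m (+12) — repeating every 3. The shifts repeat in a cycle of length 3: positions 0,1,… shift by +9, +3, +12, then the pattern repeats.
Undoing it on nsubrpn: n−9=e, s−3=p, u−12=i, b−9=s, r−3=o, p−12=d, n−9=e.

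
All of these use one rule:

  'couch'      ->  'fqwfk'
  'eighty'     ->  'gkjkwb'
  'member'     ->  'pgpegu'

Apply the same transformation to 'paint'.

Two shifts are in play — +2 for a/e/i/o/u, +3 for every other letter.
For paint: p(cons)+3=s, a(vowel)+2=c, i(vowel)+2=k, n(cons)+3=q, t(cons)+3=w.

sckqw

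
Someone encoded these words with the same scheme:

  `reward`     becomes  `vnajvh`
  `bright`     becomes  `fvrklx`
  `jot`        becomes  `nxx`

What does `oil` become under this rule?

The shift depends on letter class: consonant r→v is +4, but vowel e→n is +9. Two shifts are in play — +9 for a/e/i/o/u, +4 for every other letter.
On oil: o(vowel)+9=x, i(vowel)+9=r, l(cons)+4=p.

xrp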